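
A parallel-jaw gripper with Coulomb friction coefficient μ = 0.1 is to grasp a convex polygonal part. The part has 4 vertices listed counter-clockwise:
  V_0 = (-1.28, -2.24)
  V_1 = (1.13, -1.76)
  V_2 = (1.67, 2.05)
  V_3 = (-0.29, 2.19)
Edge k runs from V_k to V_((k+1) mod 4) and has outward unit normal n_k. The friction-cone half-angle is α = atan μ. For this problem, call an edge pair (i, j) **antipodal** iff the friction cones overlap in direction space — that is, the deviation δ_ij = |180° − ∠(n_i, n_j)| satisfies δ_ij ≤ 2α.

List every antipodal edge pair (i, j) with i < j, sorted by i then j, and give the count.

count = 1; pairs: (1,3)

α = atan 0.1 = 5.71°;  2α = 11.42°
n_0 = (+0.1953, -0.9807)
n_1 = (+0.9901, -0.1403)
n_2 = (+0.0712, +0.9975)
n_3 = (-0.9759, +0.2181)
  (0,1): δ = 109.33°  ·
  (0,2): δ = 15.35°  ·
  (0,3): δ = 66.14°  ·
  (1,2): δ = 86.02°  ·
  (1,3): δ = 4.53°  ✓
  (2,3): δ = 98.51°  ·
antipodal pairs: 1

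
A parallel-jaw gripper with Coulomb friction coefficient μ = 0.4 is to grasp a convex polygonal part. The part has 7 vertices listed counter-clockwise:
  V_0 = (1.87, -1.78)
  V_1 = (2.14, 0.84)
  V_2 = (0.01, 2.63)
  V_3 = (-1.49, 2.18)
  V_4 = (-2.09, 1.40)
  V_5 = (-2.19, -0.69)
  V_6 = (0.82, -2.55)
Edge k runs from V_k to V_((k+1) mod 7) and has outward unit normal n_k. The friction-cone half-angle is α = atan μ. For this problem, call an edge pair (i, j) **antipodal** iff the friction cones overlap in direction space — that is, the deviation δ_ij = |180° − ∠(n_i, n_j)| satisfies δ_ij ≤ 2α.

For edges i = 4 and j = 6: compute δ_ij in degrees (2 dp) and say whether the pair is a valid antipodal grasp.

α = atan 0.4 = 21.80°;  2α = 43.60°
edge 4: e_4 = (-0.10, -2.09);  n_4 = (-0.9989, +0.0478)
edge 6: e_6 = (+1.05, +0.77);  n_6 = (+0.5914, -0.8064)
∠(n_4, n_6) = 128.99°
δ = |180° − 128.99°| = 51.01°
51.01° > 2α = 43.60°  →  invalid

δ = 51.01°, invalid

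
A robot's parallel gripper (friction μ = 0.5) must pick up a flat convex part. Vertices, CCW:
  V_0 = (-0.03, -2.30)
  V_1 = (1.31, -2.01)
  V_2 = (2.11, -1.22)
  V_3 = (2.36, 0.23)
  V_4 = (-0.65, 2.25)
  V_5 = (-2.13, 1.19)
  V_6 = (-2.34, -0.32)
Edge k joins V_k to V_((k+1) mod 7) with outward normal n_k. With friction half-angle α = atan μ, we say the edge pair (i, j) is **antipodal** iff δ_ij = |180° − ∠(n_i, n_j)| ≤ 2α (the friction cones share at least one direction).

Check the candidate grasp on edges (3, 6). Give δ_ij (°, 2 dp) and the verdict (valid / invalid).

δ = 6.74°, valid

α = atan 0.5 = 26.57°;  2α = 53.13°
edge 3: e_3 = (-3.01, +2.02);  n_3 = (+0.5572, +0.8303)
edge 6: e_6 = (+2.31, -1.98);  n_6 = (-0.6508, -0.7593)
∠(n_3, n_6) = 173.26°
δ = |180° − 173.26°| = 6.74°
6.74° ≤ 2α = 53.13°  →  valid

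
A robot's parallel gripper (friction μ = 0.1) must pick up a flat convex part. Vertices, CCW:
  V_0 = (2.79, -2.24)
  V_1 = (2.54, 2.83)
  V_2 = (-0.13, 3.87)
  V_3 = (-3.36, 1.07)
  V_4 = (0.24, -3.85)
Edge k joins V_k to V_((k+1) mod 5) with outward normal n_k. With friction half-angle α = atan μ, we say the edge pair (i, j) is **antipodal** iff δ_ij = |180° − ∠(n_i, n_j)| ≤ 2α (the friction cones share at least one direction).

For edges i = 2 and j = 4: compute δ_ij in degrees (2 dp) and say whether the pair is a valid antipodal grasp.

α = atan 0.1 = 5.71°;  2α = 11.42°
edge 2: e_2 = (-3.23, -2.80);  n_2 = (-0.6550, +0.7556)
edge 4: e_4 = (+2.55, +1.61);  n_4 = (+0.5339, -0.8456)
∠(n_2, n_4) = 171.35°
δ = |180° − 171.35°| = 8.65°
8.65° ≤ 2α = 11.42°  →  valid

δ = 8.65°, valid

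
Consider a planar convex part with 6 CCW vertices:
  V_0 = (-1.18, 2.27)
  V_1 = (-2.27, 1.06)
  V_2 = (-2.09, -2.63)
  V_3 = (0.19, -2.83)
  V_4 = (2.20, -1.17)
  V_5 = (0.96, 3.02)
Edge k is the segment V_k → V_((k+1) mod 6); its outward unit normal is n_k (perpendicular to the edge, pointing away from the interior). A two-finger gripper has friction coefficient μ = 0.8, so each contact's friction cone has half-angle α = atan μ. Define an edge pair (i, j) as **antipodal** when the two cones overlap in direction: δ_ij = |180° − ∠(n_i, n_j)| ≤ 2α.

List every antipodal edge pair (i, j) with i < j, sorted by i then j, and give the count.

α = atan 0.8 = 38.66°;  2α = 77.32°
n_0 = (-0.7430, +0.6693)
n_1 = (-0.9988, -0.0487)
n_2 = (-0.0874, -0.9962)
n_3 = (+0.6368, -0.7710)
n_4 = (+0.9589, +0.2838)
n_5 = (-0.3307, +0.9437)
  (0,1): δ = 135.19°  ·
  (0,2): δ = 53.00°  ✓
  (0,3): δ = 8.43°  ✓
  (0,4): δ = 58.50°  ✓
  (0,5): δ = 151.33°  ·
  (1,2): δ = 97.81°  ·
  (1,3): δ = 53.24°  ✓
  (1,4): δ = 13.69°  ✓
  (1,5): δ = 106.52°  ·
  (2,3): δ = 135.43°  ·
  (2,4): δ = 68.50°  ✓
  (2,5): δ = 24.33°  ✓
  (3,4): δ = 113.07°  ·
  (3,5): δ = 20.24°  ✓
  (4,5): δ = 87.17°  ·
antipodal pairs: 8

count = 8; pairs: (0,2), (0,3), (0,4), (1,3), (1,4), (2,4), (2,5), (3,5)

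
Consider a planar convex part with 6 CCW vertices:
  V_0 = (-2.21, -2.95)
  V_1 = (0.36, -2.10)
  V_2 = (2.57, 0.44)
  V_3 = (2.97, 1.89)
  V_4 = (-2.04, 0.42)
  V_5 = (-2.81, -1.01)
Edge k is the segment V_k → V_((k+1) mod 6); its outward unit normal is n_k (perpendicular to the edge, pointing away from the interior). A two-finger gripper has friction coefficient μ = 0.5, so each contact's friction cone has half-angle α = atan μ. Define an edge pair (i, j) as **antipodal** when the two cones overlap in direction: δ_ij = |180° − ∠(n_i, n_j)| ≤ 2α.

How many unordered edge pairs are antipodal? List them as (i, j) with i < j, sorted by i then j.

α = atan 0.5 = 26.57°;  2α = 53.13°
n_0 = (+0.3140, -0.9494)
n_1 = (+0.7544, -0.6564)
n_2 = (+0.9640, -0.2659)
n_3 = (-0.2815, +0.9595)
n_4 = (-0.8805, +0.4741)
n_5 = (-0.9554, -0.2955)
  (0,1): δ = 149.33°  ·
  (0,2): δ = 123.72°  ·
  (0,3): δ = 1.95°  ✓
  (0,4): δ = 43.40°  ✓
  (0,5): δ = 88.88°  ·
  (1,2): δ = 154.40°  ·
  (1,3): δ = 32.62°  ✓
  (1,4): δ = 12.73°  ✓
  (1,5): δ = 58.21°  ·
  (2,3): δ = 58.23°  ·
  (2,4): δ = 12.88°  ✓
  (2,5): δ = 32.61°  ✓
  (3,4): δ = 134.65°  ·
  (3,5): δ = 89.17°  ·
  (4,5): δ = 134.51°  ·
antipodal pairs: 6

count = 6; pairs: (0,3), (0,4), (1,3), (1,4), (2,4), (2,5)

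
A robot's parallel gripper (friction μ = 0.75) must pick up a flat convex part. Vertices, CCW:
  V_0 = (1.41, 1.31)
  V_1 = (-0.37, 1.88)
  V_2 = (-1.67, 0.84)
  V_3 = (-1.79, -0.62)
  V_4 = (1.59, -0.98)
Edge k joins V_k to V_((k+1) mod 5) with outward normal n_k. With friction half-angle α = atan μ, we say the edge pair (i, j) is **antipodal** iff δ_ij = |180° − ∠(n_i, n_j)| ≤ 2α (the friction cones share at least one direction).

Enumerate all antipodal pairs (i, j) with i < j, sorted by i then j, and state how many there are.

α = atan 0.75 = 36.87°;  2α = 73.74°
n_0 = (+0.3050, +0.9524)
n_1 = (-0.6247, +0.7809)
n_2 = (-0.9966, +0.0819)
n_3 = (-0.1059, -0.9944)
n_4 = (+0.9969, +0.0784)
  (0,1): δ = 123.58°  ·
  (0,2): δ = 76.94°  ·
  (0,3): δ = 11.68°  ✓
  (0,4): δ = 112.25°  ·
  (1,2): δ = 133.36°  ·
  (1,3): δ = 44.74°  ✓
  (1,4): δ = 55.83°  ✓
  (2,3): δ = 91.38°  ·
  (2,4): δ = 9.19°  ✓
  (3,4): δ = 79.43°  ·
antipodal pairs: 4

count = 4; pairs: (0,3), (1,3), (1,4), (2,4)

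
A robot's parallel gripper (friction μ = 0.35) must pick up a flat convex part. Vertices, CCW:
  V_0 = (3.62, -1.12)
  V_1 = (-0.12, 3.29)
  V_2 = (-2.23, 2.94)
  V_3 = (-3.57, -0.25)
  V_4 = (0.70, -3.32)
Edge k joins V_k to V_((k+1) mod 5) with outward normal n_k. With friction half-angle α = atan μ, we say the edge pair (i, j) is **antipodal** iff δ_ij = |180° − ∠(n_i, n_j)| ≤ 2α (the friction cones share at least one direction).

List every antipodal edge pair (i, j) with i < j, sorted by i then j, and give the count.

α = atan 0.35 = 19.29°;  2α = 38.58°
n_0 = (+0.7627, +0.6468)
n_1 = (-0.1636, +0.9865)
n_2 = (-0.9220, +0.3873)
n_3 = (-0.5838, -0.8119)
n_4 = (+0.6017, -0.7987)
  (0,1): δ = 120.88°  ·
  (0,2): δ = 63.09°  ·
  (0,3): δ = 13.98°  ✓
  (0,4): δ = 86.69°  ·
  (1,2): δ = 122.20°  ·
  (1,3): δ = 45.13°  ·
  (1,4): δ = 27.58°  ✓
  (2,3): δ = 102.93°  ·
  (2,4): δ = 30.22°  ✓
  (3,4): δ = 107.29°  ·
antipodal pairs: 3

count = 3; pairs: (0,3), (1,4), (2,4)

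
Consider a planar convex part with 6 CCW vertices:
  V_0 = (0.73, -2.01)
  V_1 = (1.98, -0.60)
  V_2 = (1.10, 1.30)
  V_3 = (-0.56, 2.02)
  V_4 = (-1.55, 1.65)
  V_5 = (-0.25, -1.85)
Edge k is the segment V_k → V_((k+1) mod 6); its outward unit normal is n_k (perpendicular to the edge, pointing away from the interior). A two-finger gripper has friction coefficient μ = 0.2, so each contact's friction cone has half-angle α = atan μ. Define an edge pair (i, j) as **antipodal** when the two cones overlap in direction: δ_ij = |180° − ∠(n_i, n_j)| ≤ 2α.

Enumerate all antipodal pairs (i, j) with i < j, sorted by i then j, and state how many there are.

α = atan 0.2 = 11.31°;  2α = 22.62°
n_0 = (+0.7483, -0.6634)
n_1 = (+0.9074, +0.4203)
n_2 = (+0.3979, +0.9174)
n_3 = (-0.3501, +0.9367)
n_4 = (-0.9374, -0.3482)
n_5 = (-0.1611, -0.9869)
  (0,1): δ = 113.59°  ·
  (0,2): δ = 71.89°  ·
  (0,3): δ = 27.95°  ·
  (0,4): δ = 61.93°  ·
  (0,5): δ = 122.29°  ·
  (1,2): δ = 138.30°  ·
  (1,3): δ = 94.36°  ·
  (1,4): δ = 4.48°  ✓
  (1,5): δ = 55.88°  ·
  (2,3): δ = 136.06°  ·
  (2,4): δ = 46.18°  ·
  (2,5): δ = 14.18°  ✓
  (3,4): δ = 90.12°  ·
  (3,5): δ = 29.77°  ·
  (4,5): δ = 119.65°  ·
antipodal pairs: 2

count = 2; pairs: (1,4), (2,5)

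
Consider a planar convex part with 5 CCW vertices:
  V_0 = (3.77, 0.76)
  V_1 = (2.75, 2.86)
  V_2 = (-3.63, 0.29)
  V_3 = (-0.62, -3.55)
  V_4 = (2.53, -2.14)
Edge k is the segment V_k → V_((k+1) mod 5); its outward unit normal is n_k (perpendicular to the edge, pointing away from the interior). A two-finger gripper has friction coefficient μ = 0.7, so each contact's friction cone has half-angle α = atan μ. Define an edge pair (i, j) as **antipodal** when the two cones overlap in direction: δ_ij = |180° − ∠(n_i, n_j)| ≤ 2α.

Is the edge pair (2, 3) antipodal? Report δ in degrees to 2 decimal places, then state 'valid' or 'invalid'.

δ = 103.98°, invalid

α = atan 0.7 = 34.99°;  2α = 69.98°
edge 2: e_2 = (+3.01, -3.84);  n_2 = (-0.7870, -0.6169)
edge 3: e_3 = (+3.15, +1.41);  n_3 = (+0.4086, -0.9127)
∠(n_2, n_3) = 76.02°
δ = |180° − 76.02°| = 103.98°
103.98° > 2α = 69.98°  →  invalid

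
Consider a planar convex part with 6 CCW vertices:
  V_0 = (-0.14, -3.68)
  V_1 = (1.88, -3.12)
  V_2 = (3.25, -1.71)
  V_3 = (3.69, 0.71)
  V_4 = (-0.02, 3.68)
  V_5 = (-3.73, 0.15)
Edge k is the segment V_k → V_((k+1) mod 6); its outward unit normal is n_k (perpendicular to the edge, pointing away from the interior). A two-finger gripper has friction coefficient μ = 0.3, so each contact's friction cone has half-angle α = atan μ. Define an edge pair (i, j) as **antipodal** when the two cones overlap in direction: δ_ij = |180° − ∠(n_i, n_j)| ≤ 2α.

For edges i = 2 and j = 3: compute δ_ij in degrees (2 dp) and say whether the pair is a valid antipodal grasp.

δ = 118.37°, invalid

α = atan 0.3 = 16.70°;  2α = 33.40°
edge 2: e_2 = (+0.44, +2.42);  n_2 = (+0.9839, -0.1789)
edge 3: e_3 = (-3.71, +2.97);  n_3 = (+0.6250, +0.7807)
∠(n_2, n_3) = 61.63°
δ = |180° − 61.63°| = 118.37°
118.37° > 2α = 33.40°  →  invalid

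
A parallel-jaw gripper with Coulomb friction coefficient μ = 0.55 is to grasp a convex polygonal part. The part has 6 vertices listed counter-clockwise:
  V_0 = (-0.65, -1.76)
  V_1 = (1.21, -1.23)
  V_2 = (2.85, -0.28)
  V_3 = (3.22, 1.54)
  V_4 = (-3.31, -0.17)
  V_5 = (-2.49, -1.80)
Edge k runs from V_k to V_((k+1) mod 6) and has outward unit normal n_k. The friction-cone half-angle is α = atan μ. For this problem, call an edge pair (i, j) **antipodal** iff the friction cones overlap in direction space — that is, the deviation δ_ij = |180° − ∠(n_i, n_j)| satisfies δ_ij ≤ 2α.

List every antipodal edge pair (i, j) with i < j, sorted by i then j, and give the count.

α = atan 0.55 = 28.81°;  2α = 57.62°
n_0 = (+0.2740, -0.9617)
n_1 = (+0.5012, -0.8653)
n_2 = (+0.9800, -0.1992)
n_3 = (-0.2533, +0.9674)
n_4 = (-0.8933, -0.4494)
n_5 = (+0.0217, -0.9998)
  (0,1): δ = 165.82°  ·
  (0,2): δ = 117.40°  ·
  (0,3): δ = 1.23°  ✓
  (0,4): δ = 100.80°  ·
  (0,5): δ = 165.34°  ·
  (1,2): δ = 131.57°  ·
  (1,3): δ = 15.41°  ✓
  (1,4): δ = 86.62°  ·
  (1,5): δ = 151.16°  ·
  (2,3): δ = 63.83°  ·
  (2,4): δ = 38.20°  ✓
  (2,5): δ = 102.74°  ·
  (3,4): δ = 77.97°  ·
  (3,5): δ = 13.43°  ✓
  (4,5): δ = 115.46°  ·
antipodal pairs: 4

count = 4; pairs: (0,3), (1,3), (2,4), (3,5)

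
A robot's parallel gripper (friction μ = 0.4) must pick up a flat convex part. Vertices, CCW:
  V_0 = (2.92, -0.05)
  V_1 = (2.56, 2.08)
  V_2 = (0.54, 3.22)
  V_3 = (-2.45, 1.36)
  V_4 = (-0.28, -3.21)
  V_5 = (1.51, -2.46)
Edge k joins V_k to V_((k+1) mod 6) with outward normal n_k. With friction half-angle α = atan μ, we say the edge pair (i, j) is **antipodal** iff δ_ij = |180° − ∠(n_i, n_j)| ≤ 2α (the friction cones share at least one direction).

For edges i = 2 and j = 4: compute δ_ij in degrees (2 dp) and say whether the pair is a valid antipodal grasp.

δ = 9.15°, valid

α = atan 0.4 = 21.80°;  2α = 43.60°
edge 2: e_2 = (-2.99, -1.86);  n_2 = (-0.5282, +0.8491)
edge 4: e_4 = (+1.79, +0.75);  n_4 = (+0.3864, -0.9223)
∠(n_2, n_4) = 170.85°
δ = |180° − 170.85°| = 9.15°
9.15° ≤ 2α = 43.60°  →  valid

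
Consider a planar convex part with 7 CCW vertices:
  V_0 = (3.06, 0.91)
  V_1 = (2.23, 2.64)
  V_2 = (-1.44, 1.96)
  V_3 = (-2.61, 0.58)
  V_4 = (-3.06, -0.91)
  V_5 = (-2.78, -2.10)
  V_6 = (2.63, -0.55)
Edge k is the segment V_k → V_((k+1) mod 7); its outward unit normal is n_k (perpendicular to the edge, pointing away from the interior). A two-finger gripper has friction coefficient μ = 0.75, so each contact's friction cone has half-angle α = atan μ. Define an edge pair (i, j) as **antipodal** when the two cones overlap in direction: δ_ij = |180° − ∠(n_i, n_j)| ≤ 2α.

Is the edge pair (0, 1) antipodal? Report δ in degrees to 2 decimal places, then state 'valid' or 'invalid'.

α = atan 0.75 = 36.87°;  2α = 73.74°
edge 0: e_0 = (-0.83, +1.73);  n_0 = (+0.9016, +0.4326)
edge 1: e_1 = (-3.67, -0.68);  n_1 = (-0.1822, +0.9833)
∠(n_0, n_1) = 74.87°
δ = |180° − 74.87°| = 105.13°
105.13° > 2α = 73.74°  →  invalid

δ = 105.13°, invalid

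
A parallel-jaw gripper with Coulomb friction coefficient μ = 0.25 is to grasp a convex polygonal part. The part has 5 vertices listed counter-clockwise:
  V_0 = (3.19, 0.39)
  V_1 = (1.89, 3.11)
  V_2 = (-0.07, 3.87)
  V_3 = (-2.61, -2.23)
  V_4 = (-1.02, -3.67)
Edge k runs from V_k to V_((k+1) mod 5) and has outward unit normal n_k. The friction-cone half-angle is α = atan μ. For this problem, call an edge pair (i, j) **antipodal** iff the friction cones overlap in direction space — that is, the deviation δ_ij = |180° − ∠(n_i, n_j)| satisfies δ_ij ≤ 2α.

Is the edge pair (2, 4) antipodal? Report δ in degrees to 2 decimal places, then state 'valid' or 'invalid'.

α = atan 0.25 = 14.04°;  2α = 28.07°
edge 2: e_2 = (-2.54, -6.10);  n_2 = (-0.9232, +0.3844)
edge 4: e_4 = (+4.21, +4.06);  n_4 = (+0.6942, -0.7198)
∠(n_2, n_4) = 156.57°
δ = |180° − 156.57°| = 23.43°
23.43° ≤ 2α = 28.07°  →  valid

δ = 23.43°, valid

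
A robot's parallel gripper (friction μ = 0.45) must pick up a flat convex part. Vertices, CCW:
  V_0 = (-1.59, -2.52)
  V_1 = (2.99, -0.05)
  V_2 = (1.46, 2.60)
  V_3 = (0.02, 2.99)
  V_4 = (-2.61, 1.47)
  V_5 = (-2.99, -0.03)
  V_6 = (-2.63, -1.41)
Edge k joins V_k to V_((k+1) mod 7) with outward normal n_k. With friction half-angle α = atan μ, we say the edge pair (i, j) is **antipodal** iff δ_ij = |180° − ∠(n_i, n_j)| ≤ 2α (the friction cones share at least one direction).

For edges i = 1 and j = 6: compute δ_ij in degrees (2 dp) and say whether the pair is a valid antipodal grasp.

δ = 13.13°, valid

α = atan 0.45 = 24.23°;  2α = 48.46°
edge 1: e_1 = (-1.53, +2.65);  n_1 = (+0.8660, +0.5000)
edge 6: e_6 = (+1.04, -1.11);  n_6 = (-0.7297, -0.6837)
∠(n_1, n_6) = 166.87°
δ = |180° − 166.87°| = 13.13°
13.13° ≤ 2α = 48.46°  →  valid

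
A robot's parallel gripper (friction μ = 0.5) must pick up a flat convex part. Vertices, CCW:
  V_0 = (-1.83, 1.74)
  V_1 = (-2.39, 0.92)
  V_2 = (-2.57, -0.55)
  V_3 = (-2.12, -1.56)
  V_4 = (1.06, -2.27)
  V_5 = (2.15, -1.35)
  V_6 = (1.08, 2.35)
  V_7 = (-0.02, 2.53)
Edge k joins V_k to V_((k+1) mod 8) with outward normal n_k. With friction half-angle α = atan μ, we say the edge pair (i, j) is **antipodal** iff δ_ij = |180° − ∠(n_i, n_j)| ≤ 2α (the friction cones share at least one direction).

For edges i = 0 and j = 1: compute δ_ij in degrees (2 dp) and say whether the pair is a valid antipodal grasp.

δ = 152.65°, invalid

α = atan 0.5 = 26.57°;  2α = 53.13°
edge 0: e_0 = (-0.56, -0.82);  n_0 = (-0.8258, +0.5640)
edge 1: e_1 = (-0.18, -1.47);  n_1 = (-0.9926, +0.1215)
∠(n_0, n_1) = 27.35°
δ = |180° − 27.35°| = 152.65°
152.65° > 2α = 53.13°  →  invalid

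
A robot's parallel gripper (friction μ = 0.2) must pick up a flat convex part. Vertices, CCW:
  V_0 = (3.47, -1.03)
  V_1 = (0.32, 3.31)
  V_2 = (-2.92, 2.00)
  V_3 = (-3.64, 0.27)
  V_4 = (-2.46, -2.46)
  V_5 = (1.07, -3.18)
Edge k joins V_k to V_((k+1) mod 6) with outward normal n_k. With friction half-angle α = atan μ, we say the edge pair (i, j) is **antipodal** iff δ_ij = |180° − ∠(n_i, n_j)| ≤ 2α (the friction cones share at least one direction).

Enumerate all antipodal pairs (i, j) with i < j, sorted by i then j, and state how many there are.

α = atan 0.2 = 11.31°;  2α = 22.62°
n_0 = (+0.8093, +0.5874)
n_1 = (-0.3748, +0.9271)
n_2 = (-0.9232, +0.3842)
n_3 = (-0.9179, -0.3968)
n_4 = (-0.1999, -0.9798)
n_5 = (+0.6672, -0.7448)
  (0,1): δ = 103.96°  ·
  (0,2): δ = 58.57°  ·
  (0,3): δ = 12.60°  ✓
  (0,4): δ = 42.50°  ·
  (0,5): δ = 95.88°  ·
  (1,2): δ = 134.61°  ·
  (1,3): δ = 88.64°  ·
  (1,4): δ = 33.54°  ·
  (1,5): δ = 19.84°  ✓
  (2,3): δ = 134.03°  ·
  (2,4): δ = 78.93°  ·
  (2,5): δ = 25.55°  ·
  (3,4): δ = 124.90°  ·
  (3,5): δ = 71.52°  ·
  (4,5): δ = 126.62°  ·
antipodal pairs: 2

count = 2; pairs: (0,3), (1,5)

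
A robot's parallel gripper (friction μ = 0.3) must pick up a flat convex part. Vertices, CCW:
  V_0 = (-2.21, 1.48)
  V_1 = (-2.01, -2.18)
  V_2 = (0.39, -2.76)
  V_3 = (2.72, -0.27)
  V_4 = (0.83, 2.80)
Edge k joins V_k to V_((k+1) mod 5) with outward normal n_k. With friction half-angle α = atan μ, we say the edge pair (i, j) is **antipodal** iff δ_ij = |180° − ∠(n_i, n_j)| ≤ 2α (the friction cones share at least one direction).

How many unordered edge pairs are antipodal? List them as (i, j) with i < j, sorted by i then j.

count = 2; pairs: (0,3), (2,4)

α = atan 0.3 = 16.70°;  2α = 33.40°
n_0 = (-0.9985, -0.0546)
n_1 = (-0.2349, -0.9720)
n_2 = (+0.7302, -0.6833)
n_3 = (+0.8516, +0.5243)
n_4 = (-0.3983, +0.9173)
  (0,1): δ = 106.71°  ·
  (0,2): δ = 46.23°  ·
  (0,3): δ = 28.49°  ✓
  (0,4): δ = 110.34°  ·
  (1,2): δ = 119.51°  ·
  (1,3): δ = 44.80°  ·
  (1,4): δ = 37.06°  ·
  (2,3): δ = 105.28°  ·
  (2,4): δ = 23.43°  ✓
  (3,4): δ = 98.15°  ·
antipodal pairs: 2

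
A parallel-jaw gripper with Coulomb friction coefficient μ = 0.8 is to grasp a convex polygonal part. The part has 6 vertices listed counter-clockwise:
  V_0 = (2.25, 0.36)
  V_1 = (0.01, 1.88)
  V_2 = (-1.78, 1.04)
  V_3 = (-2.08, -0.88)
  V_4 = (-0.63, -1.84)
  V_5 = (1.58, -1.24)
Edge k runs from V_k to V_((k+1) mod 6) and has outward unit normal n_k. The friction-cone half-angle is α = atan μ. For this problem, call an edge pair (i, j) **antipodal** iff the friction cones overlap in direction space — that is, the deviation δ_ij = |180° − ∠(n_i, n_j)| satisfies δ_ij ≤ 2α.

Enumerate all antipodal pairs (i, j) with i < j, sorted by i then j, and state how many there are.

count = 8; pairs: (0,2), (0,3), (0,4), (1,3), (1,4), (1,5), (2,4), (2,5)

α = atan 0.8 = 38.66°;  2α = 77.32°
n_0 = (+0.5615, +0.8275)
n_1 = (-0.4248, +0.9053)
n_2 = (-0.9880, +0.1544)
n_3 = (-0.5520, -0.8338)
n_4 = (+0.2620, -0.9651)
n_5 = (+0.9224, -0.3863)
  (0,1): δ = 120.70°  ·
  (0,2): δ = 64.72°  ✓
  (0,3): δ = 0.65°  ✓
  (0,4): δ = 49.35°  ✓
  (0,5): δ = 101.44°  ·
  (1,2): δ = 124.02°  ·
  (1,3): δ = 58.65°  ✓
  (1,4): δ = 9.95°  ✓
  (1,5): δ = 42.14°  ✓
  (2,3): δ = 114.63°  ·
  (2,4): δ = 65.93°  ✓
  (2,5): δ = 13.84°  ✓
  (3,4): δ = 131.30°  ·
  (3,5): δ = 79.21°  ·
  (4,5): δ = 127.91°  ·
antipodal pairs: 8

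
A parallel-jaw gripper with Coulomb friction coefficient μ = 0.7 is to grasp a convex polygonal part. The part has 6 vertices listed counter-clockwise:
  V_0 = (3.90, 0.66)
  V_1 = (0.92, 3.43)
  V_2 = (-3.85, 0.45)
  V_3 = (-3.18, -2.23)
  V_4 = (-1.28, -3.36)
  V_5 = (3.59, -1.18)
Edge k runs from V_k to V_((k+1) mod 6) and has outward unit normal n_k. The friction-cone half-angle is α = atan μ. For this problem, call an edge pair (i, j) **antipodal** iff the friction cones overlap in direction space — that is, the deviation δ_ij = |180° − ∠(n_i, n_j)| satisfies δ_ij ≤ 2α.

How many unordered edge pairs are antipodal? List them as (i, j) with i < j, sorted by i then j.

α = atan 0.7 = 34.99°;  2α = 69.98°
n_0 = (+0.6808, +0.7324)
n_1 = (-0.5298, +0.8481)
n_2 = (-0.9701, -0.2425)
n_3 = (-0.5112, -0.8595)
n_4 = (+0.4086, -0.9127)
n_5 = (+0.9861, -0.1661)
  (0,1): δ = 105.10°  ·
  (0,2): δ = 33.06°  ✓
  (0,3): δ = 12.17°  ✓
  (0,4): δ = 67.02°  ✓
  (0,5): δ = 123.35°  ·
  (1,2): δ = 107.96°  ·
  (1,3): δ = 62.74°  ✓
  (1,4): δ = 7.88°  ✓
  (1,5): δ = 48.44°  ✓
  (2,3): δ = 134.78°  ·
  (2,4): δ = 79.92°  ·
  (2,5): δ = 23.60°  ✓
  (3,4): δ = 125.14°  ·
  (3,5): δ = 68.82°  ✓
  (4,5): δ = 123.68°  ·
antipodal pairs: 8

count = 8; pairs: (0,2), (0,3), (0,4), (1,3), (1,4), (1,5), (2,5), (3,5)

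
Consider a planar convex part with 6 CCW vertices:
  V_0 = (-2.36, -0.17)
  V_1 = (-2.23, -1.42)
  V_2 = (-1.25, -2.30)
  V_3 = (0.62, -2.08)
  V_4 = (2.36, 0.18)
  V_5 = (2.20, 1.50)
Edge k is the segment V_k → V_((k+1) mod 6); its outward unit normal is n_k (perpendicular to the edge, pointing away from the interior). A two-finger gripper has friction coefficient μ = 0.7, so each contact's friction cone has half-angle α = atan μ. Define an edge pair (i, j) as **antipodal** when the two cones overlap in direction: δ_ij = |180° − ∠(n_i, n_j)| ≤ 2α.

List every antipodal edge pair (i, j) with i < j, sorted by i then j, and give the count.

α = atan 0.7 = 34.99°;  2α = 69.98°
n_0 = (-0.9946, -0.1034)
n_1 = (-0.6681, -0.7440)
n_2 = (+0.1168, -0.9932)
n_3 = (+0.7924, -0.6100)
n_4 = (+0.9927, +0.1203)
n_5 = (-0.3439, +0.9390)
  (0,1): δ = 137.86°  ·
  (0,2): δ = 89.23°  ·
  (0,3): δ = 43.53°  ✓
  (0,4): δ = 0.97°  ✓
  (0,5): δ = 104.18°  ·
  (1,2): δ = 131.37°  ·
  (1,3): δ = 85.67°  ·
  (1,4): δ = 41.17°  ✓
  (1,5): δ = 62.04°  ✓
  (2,3): δ = 134.30°  ·
  (2,4): δ = 89.80°  ·
  (2,5): δ = 13.40°  ✓
  (3,4): δ = 135.50°  ·
  (3,5): δ = 32.29°  ✓
  (4,5): δ = 76.80°  ·
antipodal pairs: 6

count = 6; pairs: (0,3), (0,4), (1,4), (1,5), (2,5), (3,5)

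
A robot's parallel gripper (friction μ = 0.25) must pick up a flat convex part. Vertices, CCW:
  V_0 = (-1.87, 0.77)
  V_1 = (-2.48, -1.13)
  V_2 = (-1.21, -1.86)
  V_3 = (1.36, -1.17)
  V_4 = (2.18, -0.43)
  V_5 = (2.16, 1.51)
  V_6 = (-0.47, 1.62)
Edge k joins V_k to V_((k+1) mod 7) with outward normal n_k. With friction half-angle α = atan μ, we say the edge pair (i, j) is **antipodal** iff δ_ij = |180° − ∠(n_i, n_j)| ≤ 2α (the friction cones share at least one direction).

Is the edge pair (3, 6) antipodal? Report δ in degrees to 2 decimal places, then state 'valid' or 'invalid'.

δ = 10.80°, valid

α = atan 0.25 = 14.04°;  2α = 28.07°
edge 3: e_3 = (+0.82, +0.74);  n_3 = (+0.6700, -0.7424)
edge 6: e_6 = (-1.40, -0.85);  n_6 = (-0.5190, +0.8548)
∠(n_3, n_6) = 169.20°
δ = |180° − 169.20°| = 10.80°
10.80° ≤ 2α = 28.07°  →  valid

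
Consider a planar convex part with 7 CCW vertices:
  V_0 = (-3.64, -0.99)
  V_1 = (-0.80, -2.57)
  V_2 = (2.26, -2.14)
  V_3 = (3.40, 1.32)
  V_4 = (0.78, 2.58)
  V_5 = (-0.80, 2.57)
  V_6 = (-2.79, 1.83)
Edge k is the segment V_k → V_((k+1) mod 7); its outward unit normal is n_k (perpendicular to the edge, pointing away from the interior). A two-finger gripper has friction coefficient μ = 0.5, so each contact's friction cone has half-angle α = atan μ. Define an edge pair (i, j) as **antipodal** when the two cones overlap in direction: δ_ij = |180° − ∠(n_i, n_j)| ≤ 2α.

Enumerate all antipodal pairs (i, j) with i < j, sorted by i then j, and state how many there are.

count = 8; pairs: (0,3), (0,4), (0,5), (1,3), (1,4), (1,5), (2,5), (2,6)

α = atan 0.5 = 26.57°;  2α = 53.13°
n_0 = (-0.4862, -0.8739)
n_1 = (+0.1392, -0.9903)
n_2 = (+0.9498, -0.3129)
n_3 = (+0.4334, +0.9012)
n_4 = (-0.0063, +1.0000)
n_5 = (-0.3485, +0.9373)
n_6 = (-0.9575, +0.2886)
  (0,1): δ = 142.91°  ·
  (0,2): δ = 79.15°  ·
  (0,3): δ = 3.41°  ✓
  (0,4): δ = 29.45°  ✓
  (0,5): δ = 49.49°  ✓
  (0,6): δ = 102.32°  ·
  (1,2): δ = 116.23°  ·
  (1,3): δ = 33.68°  ✓
  (1,4): δ = 7.64°  ✓
  (1,5): δ = 12.40°  ✓
  (1,6): δ = 65.23°  ·
  (2,3): δ = 97.45°  ·
  (2,4): δ = 71.40°  ·
  (2,5): δ = 51.37°  ✓
  (2,6): δ = 1.46°  ✓
  (3,4): δ = 153.95°  ·
  (3,5): δ = 133.92°  ·
  (3,6): δ = 81.09°  ·
  (4,5): δ = 159.96°  ·
  (4,6): δ = 107.14°  ·
  (5,6): δ = 127.17°  ·
antipodal pairs: 8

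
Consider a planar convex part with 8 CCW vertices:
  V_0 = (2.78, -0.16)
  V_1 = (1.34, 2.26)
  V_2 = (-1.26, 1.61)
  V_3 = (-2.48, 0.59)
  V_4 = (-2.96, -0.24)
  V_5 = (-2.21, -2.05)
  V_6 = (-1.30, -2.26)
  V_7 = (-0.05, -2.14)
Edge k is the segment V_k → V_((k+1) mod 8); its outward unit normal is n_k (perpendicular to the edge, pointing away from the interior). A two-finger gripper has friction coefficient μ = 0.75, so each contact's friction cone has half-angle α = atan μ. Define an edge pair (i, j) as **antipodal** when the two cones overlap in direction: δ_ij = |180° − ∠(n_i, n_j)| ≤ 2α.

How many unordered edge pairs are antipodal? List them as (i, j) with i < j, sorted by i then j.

count = 13; pairs: (0,3), (0,4), (0,5), (0,6), (1,5), (1,6), (1,7), (2,5), (2,6), (2,7), (3,5), (3,6), (3,7)

α = atan 0.75 = 36.87°;  2α = 73.74°
n_0 = (+0.8594, +0.5114)
n_1 = (-0.2425, +0.9701)
n_2 = (-0.6414, +0.7672)
n_3 = (-0.8657, +0.5006)
n_4 = (-0.9238, -0.3828)
n_5 = (-0.2249, -0.9744)
n_6 = (+0.0956, -0.9954)
n_7 = (+0.5733, -0.8194)
  (0,1): δ = 106.72°  ·
  (0,2): δ = 80.86°  ·
  (0,3): δ = 60.80°  ✓
  (0,4): δ = 8.25°  ✓
  (0,5): δ = 46.25°  ✓
  (0,6): δ = 64.73°  ✓
  (0,7): δ = 94.22°  ·
  (1,2): δ = 154.14°  ·
  (1,3): δ = 134.08°  ·
  (1,4): δ = 81.53°  ·
  (1,5): δ = 27.03°  ✓
  (1,6): δ = 8.55°  ✓
  (1,7): δ = 20.94°  ✓
  (2,3): δ = 159.94°  ·
  (2,4): δ = 107.39°  ·
  (2,5): δ = 52.89°  ✓
  (2,6): δ = 34.41°  ✓
  (2,7): δ = 4.92°  ✓
  (3,4): δ = 127.45°  ·
  (3,5): δ = 72.95°  ✓
  (3,6): δ = 54.48°  ✓
  (3,7): δ = 24.98°  ✓
  (4,5): δ = 125.50°  ·
  (4,6): δ = 107.02°  ·
  (4,7): δ = 77.53°  ·
  (5,6): δ = 161.52°  ·
  (5,7): δ = 132.03°  ·
  (6,7): δ = 150.51°  ·
antipodal pairs: 13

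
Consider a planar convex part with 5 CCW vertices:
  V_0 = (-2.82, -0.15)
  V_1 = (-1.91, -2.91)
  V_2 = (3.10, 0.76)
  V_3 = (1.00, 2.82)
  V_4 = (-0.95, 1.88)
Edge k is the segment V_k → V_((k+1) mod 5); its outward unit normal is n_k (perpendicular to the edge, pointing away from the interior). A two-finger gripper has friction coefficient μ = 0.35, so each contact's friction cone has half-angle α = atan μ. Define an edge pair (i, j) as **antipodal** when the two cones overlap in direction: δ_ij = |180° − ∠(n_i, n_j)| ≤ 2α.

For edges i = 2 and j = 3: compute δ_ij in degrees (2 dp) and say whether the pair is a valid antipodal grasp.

δ = 109.81°, invalid

α = atan 0.35 = 19.29°;  2α = 38.58°
edge 2: e_2 = (-2.10, +2.06);  n_2 = (+0.7003, +0.7139)
edge 3: e_3 = (-1.95, -0.94);  n_3 = (-0.4342, +0.9008)
∠(n_2, n_3) = 70.19°
δ = |180° − 70.19°| = 109.81°
109.81° > 2α = 38.58°  →  invalid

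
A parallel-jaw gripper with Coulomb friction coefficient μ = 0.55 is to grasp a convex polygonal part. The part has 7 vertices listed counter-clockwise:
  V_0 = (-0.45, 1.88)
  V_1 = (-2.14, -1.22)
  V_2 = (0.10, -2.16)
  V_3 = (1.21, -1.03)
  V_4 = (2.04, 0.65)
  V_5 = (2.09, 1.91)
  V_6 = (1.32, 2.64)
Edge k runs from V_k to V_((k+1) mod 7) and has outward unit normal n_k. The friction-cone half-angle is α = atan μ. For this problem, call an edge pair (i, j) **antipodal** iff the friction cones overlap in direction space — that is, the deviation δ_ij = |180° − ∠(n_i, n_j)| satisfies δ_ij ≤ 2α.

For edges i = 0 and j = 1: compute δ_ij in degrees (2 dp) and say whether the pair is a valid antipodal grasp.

δ = 84.17°, invalid

α = atan 0.55 = 28.81°;  2α = 57.62°
edge 0: e_0 = (-1.69, -3.10);  n_0 = (-0.8780, +0.4787)
edge 1: e_1 = (+2.24, -0.94);  n_1 = (-0.3870, -0.9221)
∠(n_0, n_1) = 95.83°
δ = |180° − 95.83°| = 84.17°
84.17° > 2α = 57.62°  →  invalid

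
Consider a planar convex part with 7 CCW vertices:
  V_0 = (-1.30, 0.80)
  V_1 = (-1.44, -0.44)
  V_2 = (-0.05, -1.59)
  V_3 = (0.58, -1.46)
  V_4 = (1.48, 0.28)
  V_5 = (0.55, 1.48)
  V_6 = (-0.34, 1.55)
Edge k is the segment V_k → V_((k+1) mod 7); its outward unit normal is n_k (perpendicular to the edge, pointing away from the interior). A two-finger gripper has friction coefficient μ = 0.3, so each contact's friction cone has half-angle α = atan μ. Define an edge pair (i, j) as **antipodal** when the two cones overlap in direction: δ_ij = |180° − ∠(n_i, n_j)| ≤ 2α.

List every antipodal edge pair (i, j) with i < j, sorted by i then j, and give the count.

count = 5; pairs: (0,3), (1,4), (2,5), (2,6), (3,6)

α = atan 0.3 = 16.70°;  2α = 33.40°
n_0 = (-0.9937, +0.1122)
n_1 = (-0.6375, -0.7705)
n_2 = (+0.2021, -0.9794)
n_3 = (+0.8882, -0.4594)
n_4 = (+0.7904, +0.6126)
n_5 = (+0.0784, +0.9969)
n_6 = (-0.6156, +0.7880)
  (0,1): δ = 123.16°  ·
  (0,2): δ = 71.90°  ·
  (0,3): δ = 20.91°  ✓
  (0,4): δ = 44.22°  ·
  (0,5): δ = 91.94°  ·
  (0,6): δ = 134.44°  ·
  (1,2): δ = 128.74°  ·
  (1,3): δ = 77.75°  ·
  (1,4): δ = 12.62°  ✓
  (1,5): δ = 35.11°  ·
  (1,6): δ = 77.60°  ·
  (2,3): δ = 129.01°  ·
  (2,4): δ = 63.88°  ·
  (2,5): δ = 16.16°  ✓
  (2,6): δ = 26.34°  ✓
  (3,4): δ = 114.87°  ·
  (3,5): δ = 67.15°  ·
  (3,6): δ = 24.65°  ✓
  (4,5): δ = 132.27°  ·
  (4,6): δ = 89.78°  ·
  (5,6): δ = 137.50°  ·
antipodal pairs: 5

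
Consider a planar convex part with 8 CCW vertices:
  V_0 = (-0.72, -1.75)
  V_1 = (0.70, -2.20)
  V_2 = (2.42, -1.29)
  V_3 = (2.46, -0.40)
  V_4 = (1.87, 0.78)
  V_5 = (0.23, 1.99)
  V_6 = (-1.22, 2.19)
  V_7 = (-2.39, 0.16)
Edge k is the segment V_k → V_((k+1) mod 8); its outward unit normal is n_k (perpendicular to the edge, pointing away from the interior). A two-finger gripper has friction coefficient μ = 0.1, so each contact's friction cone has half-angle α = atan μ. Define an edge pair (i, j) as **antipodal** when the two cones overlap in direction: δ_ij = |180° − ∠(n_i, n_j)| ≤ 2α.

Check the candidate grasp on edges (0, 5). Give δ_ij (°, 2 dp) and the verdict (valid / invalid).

δ = 9.73°, valid

α = atan 0.1 = 5.71°;  2α = 11.42°
edge 0: e_0 = (+1.42, -0.45);  n_0 = (-0.3021, -0.9533)
edge 5: e_5 = (-1.45, +0.20);  n_5 = (+0.1366, +0.9906)
∠(n_0, n_5) = 170.27°
δ = |180° − 170.27°| = 9.73°
9.73° ≤ 2α = 11.42°  →  valid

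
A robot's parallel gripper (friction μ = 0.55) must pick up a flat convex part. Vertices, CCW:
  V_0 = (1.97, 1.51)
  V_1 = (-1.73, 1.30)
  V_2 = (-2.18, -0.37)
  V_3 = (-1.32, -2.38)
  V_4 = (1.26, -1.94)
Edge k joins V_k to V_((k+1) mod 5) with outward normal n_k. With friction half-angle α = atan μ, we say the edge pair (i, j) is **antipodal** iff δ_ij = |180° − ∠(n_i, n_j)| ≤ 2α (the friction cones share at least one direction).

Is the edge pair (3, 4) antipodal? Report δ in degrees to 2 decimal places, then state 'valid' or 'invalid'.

α = atan 0.55 = 28.81°;  2α = 57.62°
edge 3: e_3 = (+2.58, +0.44);  n_3 = (+0.1681, -0.9858)
edge 4: e_4 = (+0.71, +3.45);  n_4 = (+0.9795, -0.2016)
∠(n_3, n_4) = 68.69°
δ = |180° − 68.69°| = 111.31°
111.31° > 2α = 57.62°  →  invalid

δ = 111.31°, invalid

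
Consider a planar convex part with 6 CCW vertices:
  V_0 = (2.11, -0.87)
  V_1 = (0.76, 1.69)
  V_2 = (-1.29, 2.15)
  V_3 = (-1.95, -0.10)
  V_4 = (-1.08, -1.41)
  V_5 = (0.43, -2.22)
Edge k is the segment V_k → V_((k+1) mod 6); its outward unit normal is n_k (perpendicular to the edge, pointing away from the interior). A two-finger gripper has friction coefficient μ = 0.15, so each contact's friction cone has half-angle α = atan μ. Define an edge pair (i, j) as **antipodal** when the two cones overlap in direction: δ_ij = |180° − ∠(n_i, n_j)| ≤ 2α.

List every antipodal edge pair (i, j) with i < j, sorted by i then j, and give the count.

α = atan 0.15 = 8.53°;  2α = 17.06°
n_0 = (+0.8845, +0.4665)
n_1 = (+0.2189, +0.9757)
n_2 = (-0.9596, +0.2815)
n_3 = (-0.8330, -0.5532)
n_4 = (-0.4727, -0.8812)
n_5 = (+0.6264, -0.7795)
  (0,1): δ = 130.45°  ·
  (0,2): δ = 44.15°  ·
  (0,3): δ = 5.78°  ✓
  (0,4): δ = 33.99°  ·
  (0,5): δ = 100.98°  ·
  (1,2): δ = 93.70°  ·
  (1,3): δ = 43.76°  ·
  (1,4): δ = 15.56°  ✓
  (1,5): δ = 51.43°  ·
  (2,3): δ = 130.06°  ·
  (2,4): δ = 101.86°  ·
  (2,5): δ = 34.87°  ·
  (3,4): δ = 151.80°  ·
  (3,5): δ = 84.80°  ·
  (4,5): δ = 113.01°  ·
antipodal pairs: 2

count = 2; pairs: (0,3), (1,4)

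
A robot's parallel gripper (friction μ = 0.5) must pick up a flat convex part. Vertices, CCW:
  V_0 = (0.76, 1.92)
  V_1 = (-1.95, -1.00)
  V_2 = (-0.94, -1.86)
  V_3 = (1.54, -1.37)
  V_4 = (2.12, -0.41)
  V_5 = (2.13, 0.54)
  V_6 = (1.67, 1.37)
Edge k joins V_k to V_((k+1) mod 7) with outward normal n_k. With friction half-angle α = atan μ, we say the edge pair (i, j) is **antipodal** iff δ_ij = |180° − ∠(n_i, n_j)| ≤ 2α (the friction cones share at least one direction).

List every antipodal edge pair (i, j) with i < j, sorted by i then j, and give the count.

count = 7; pairs: (0,2), (0,3), (0,4), (1,4), (1,5), (1,6), (2,6)

α = atan 0.5 = 26.57°;  2α = 53.13°
n_0 = (-0.7330, +0.6803)
n_1 = (-0.6483, -0.7614)
n_2 = (+0.1938, -0.9810)
n_3 = (+0.8559, -0.5171)
n_4 = (+0.9999, -0.0105)
n_5 = (+0.8747, +0.4847)
n_6 = (+0.5173, +0.8558)
  (0,1): δ = 87.55°  ·
  (0,2): δ = 35.96°  ✓
  (0,3): δ = 11.72°  ✓
  (0,4): δ = 42.26°  ✓
  (0,5): δ = 71.86°  ·
  (0,6): δ = 101.72°  ·
  (1,2): δ = 128.41°  ·
  (1,3): δ = 80.73°  ·
  (1,4): δ = 50.19°  ✓
  (1,5): δ = 20.59°  ✓
  (1,6): δ = 9.27°  ✓
  (2,3): δ = 132.32°  ·
  (2,4): δ = 101.78°  ·
  (2,5): δ = 72.18°  ·
  (2,6): δ = 42.33°  ✓
  (3,4): δ = 149.46°  ·
  (3,5): δ = 119.87°  ·
  (3,6): δ = 90.01°  ·
  (4,5): δ = 150.40°  ·
  (4,6): δ = 120.55°  ·
  (5,6): δ = 150.14°  ·
antipodal pairs: 7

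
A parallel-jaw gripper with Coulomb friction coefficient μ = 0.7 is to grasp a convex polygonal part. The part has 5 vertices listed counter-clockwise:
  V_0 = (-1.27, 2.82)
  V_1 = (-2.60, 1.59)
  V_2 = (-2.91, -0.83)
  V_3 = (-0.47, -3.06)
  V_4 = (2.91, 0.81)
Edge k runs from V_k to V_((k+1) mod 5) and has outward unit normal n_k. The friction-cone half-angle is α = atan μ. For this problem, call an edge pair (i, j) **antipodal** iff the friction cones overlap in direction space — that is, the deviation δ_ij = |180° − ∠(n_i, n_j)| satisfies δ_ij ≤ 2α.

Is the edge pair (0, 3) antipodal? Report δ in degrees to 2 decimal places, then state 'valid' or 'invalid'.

α = atan 0.7 = 34.99°;  2α = 69.98°
edge 0: e_0 = (-1.33, -1.23);  n_0 = (-0.6790, +0.7342)
edge 3: e_3 = (+3.38, +3.87);  n_3 = (+0.7532, -0.6578)
∠(n_0, n_3) = 173.90°
δ = |180° − 173.90°| = 6.10°
6.10° ≤ 2α = 69.98°  →  valid

δ = 6.10°, valid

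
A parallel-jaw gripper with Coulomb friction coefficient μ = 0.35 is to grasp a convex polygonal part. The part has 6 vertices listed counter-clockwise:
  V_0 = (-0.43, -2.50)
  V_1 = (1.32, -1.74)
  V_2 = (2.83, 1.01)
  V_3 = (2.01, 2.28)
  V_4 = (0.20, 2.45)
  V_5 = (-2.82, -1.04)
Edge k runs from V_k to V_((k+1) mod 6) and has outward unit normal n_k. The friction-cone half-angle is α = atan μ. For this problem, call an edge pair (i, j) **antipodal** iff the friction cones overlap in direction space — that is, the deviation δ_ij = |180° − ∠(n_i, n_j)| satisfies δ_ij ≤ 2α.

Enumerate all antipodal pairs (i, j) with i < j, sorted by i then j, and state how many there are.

α = atan 0.35 = 19.29°;  2α = 38.58°
n_0 = (+0.3983, -0.9172)
n_1 = (+0.8766, -0.4813)
n_2 = (+0.8401, +0.5424)
n_3 = (+0.0935, +0.9956)
n_4 = (-0.7562, +0.6544)
n_5 = (-0.5213, -0.8534)
  (0,1): δ = 142.25°  ·
  (0,2): δ = 80.63°  ·
  (0,3): δ = 28.84°  ✓
  (0,4): δ = 25.65°  ✓
  (0,5): δ = 125.11°  ·
  (1,2): δ = 118.38°  ·
  (1,3): δ = 66.59°  ·
  (1,4): δ = 12.10°  ✓
  (1,5): δ = 87.35°  ·
  (2,3): δ = 128.21°  ·
  (2,4): δ = 73.72°  ·
  (2,5): δ = 25.73°  ✓
  (3,4): δ = 125.50°  ·
  (3,5): δ = 26.05°  ✓
  (4,5): δ = 80.55°  ·
antipodal pairs: 5

count = 5; pairs: (0,3), (0,4), (1,4), (2,5), (3,5)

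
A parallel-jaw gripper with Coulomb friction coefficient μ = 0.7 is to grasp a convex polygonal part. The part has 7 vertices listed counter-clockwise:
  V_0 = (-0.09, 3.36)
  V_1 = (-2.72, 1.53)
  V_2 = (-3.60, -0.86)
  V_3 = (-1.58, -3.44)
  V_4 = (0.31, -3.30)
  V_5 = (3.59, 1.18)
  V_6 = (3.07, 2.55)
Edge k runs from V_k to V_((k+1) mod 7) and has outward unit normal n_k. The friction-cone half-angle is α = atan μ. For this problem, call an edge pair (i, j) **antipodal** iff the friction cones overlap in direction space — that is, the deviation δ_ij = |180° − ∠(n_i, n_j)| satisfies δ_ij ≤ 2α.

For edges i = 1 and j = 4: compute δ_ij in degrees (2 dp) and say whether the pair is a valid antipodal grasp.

α = atan 0.7 = 34.99°;  2α = 69.98°
edge 1: e_1 = (-0.88, -2.39);  n_1 = (-0.9384, +0.3455)
edge 4: e_4 = (+3.28, +4.48);  n_4 = (+0.8069, -0.5907)
∠(n_1, n_4) = 164.00°
δ = |180° − 164.00°| = 16.00°
16.00° ≤ 2α = 69.98°  →  valid

δ = 16.00°, valid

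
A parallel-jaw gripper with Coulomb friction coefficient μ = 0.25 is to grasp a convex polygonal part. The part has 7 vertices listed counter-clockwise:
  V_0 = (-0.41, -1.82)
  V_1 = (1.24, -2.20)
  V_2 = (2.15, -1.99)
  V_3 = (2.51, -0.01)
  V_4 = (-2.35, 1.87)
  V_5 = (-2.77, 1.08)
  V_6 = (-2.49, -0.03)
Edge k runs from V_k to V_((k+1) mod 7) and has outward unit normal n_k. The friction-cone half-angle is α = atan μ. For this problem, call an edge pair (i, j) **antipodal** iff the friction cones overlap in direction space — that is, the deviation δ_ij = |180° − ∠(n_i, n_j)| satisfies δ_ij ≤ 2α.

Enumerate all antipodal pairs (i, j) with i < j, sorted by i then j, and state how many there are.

α = atan 0.25 = 14.04°;  2α = 28.07°
n_0 = (-0.2244, -0.9745)
n_1 = (+0.2249, -0.9744)
n_2 = (+0.9839, -0.1789)
n_3 = (+0.3608, +0.9327)
n_4 = (-0.8830, +0.4694)
n_5 = (-0.9696, -0.2446)
n_6 = (-0.6523, -0.7580)
  (0,1): δ = 154.04°  ·
  (0,2): δ = 87.34°  ·
  (0,3): δ = 8.18°  ✓
  (0,4): δ = 74.97°  ·
  (0,5): δ = 117.13°  ·
  (0,6): δ = 152.25°  ·
  (1,2): δ = 113.30°  ·
  (1,3): δ = 34.14°  ·
  (1,4): δ = 49.01°  ·
  (1,5): δ = 91.16°  ·
  (1,6): δ = 126.29°  ·
  (2,3): δ = 100.84°  ·
  (2,4): δ = 17.69°  ✓
  (2,5): δ = 24.46°  ✓
  (2,6): δ = 59.59°  ·
  (3,4): δ = 96.85°  ·
  (3,5): δ = 54.69°  ·
  (3,6): δ = 19.57°  ✓
  (4,5): δ = 137.85°  ·
  (4,6): δ = 102.72°  ·
  (5,6): δ = 144.87°  ·
antipodal pairs: 4

count = 4; pairs: (0,3), (2,4), (2,5), (3,6)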